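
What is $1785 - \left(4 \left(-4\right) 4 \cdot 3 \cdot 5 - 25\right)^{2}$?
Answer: $-968440$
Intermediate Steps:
$1785 - \left(4 \left(-4\right) 4 \cdot 3 \cdot 5 - 25\right)^{2} = 1785 - \left(\left(-16\right) 4 \cdot 3 \cdot 5 - 25\right)^{2} = 1785 - \left(\left(-64\right) 3 \cdot 5 - 25\right)^{2} = 1785 - \left(\left(-192\right) 5 - 25\right)^{2} = 1785 - \left(-960 - 25\right)^{2} = 1785 - \left(-985\right)^{2} = 1785 - 970225 = -968440$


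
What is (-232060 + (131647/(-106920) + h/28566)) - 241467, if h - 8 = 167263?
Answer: -26782747563043/56560680 ≈ -4.7352e+5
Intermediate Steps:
h = 167271 (h = 8 + 167263 = 167271)
(-232060 + (131647/(-106920) + h/28566)) - 241467 = (-232060 + (131647/(-106920) + 167271/28566)) - 241467 = (-232060 + (131647*(-1/106920) + 167271*(1/28566))) - 241467 = (-232060 + (-131647/106920 + 55757/9522)) - 241467 = (-232060 + 261555317/56560680) - 241467 = -13125209845483/56560680 - 241467 = -26782747563043/56560680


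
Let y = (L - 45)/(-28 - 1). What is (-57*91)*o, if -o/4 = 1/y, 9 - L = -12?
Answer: 50141/2 ≈ 25071.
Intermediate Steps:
L = 21 (L = 9 - 1*(-12) = 9 + 12 = 21)
y = 24/29 (y = (21 - 45)/(-28 - 1) = -24/(-29) = -24*(-1/29) = 24/29 ≈ 0.82759)
o = -29/6 (o = -4/24/29 = -4*29/24 = -29/6 ≈ -4.8333)
(-57*91)*o = -57*91*(-29/6) = -5187*(-29/6) = 50141/2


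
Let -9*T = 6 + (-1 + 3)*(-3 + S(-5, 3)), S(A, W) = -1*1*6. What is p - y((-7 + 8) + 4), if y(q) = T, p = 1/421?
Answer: -1681/1263 ≈ -1.3310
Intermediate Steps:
S(A, W) = -6 (S(A, W) = -1*6 = -6)
T = 4/3 (T = -(6 + (-1 + 3)*(-3 - 6))/9 = -(6 + 2*(-9))/9 = -(6 - 18)/9 = -⅑*(-12) = 4/3 ≈ 1.3333)
p = 1/421 ≈ 0.0023753
y(q) = 4/3
p - y((-7 + 8) + 4) = 1/421 - 1*4/3 = 1/421 - 4/3 = -1681/1263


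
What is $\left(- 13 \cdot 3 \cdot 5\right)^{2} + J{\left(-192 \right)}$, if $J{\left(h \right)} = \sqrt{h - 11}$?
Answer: $38025 + i \sqrt{203} \approx 38025.0 + 14.248 i$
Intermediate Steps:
$J{\left(h \right)} = \sqrt{-11 + h}$
$\left(- 13 \cdot 3 \cdot 5\right)^{2} + J{\left(-192 \right)} = \left(- 13 \cdot 3 \cdot 5\right)^{2} + \sqrt{-11 - 192} = \left(\left(-13\right) 15\right)^{2} + \sqrt{-203} = \left(-195\right)^{2} + i \sqrt{203} = 38025 + i \sqrt{203}$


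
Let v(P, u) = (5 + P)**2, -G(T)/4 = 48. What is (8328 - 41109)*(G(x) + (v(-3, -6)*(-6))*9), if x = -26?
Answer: 13374648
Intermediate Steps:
G(T) = -192 (G(T) = -4*48 = -192)
(8328 - 41109)*(G(x) + (v(-3, -6)*(-6))*9) = (8328 - 41109)*(-192 + ((5 - 3)**2*(-6))*9) = -32781*(-192 + (2**2*(-6))*9) = -32781*(-192 + (4*(-6))*9) = -32781*(-192 - 24*9) = -32781*(-192 - 216) = -32781*(-408) = 13374648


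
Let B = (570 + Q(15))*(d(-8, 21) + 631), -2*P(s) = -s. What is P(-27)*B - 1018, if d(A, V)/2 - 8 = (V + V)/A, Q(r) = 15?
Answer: -20111107/4 ≈ -5.0278e+6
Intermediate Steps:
P(s) = s/2 (P(s) = -(-1)*s/2 = s/2)
d(A, V) = 16 + 4*V/A (d(A, V) = 16 + 2*((V + V)/A) = 16 + 2*((2*V)/A) = 16 + 2*(2*V/A) = 16 + 4*V/A)
B = 744705/2 (B = (570 + 15)*((16 + 4*21/(-8)) + 631) = 585*((16 + 4*21*(-⅛)) + 631) = 585*((16 - 21/2) + 631) = 585*(11/2 + 631) = 585*(1273/2) = 744705/2 ≈ 3.7235e+5)
P(-27)*B - 1018 = ((½)*(-27))*(744705/2) - 1018 = -27/2*744705/2 - 1018 = -20107035/4 - 1018 = -20111107/4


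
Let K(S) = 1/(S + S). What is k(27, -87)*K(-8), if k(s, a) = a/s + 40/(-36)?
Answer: 13/48 ≈ 0.27083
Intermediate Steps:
K(S) = 1/(2*S)
k(s, a) = -10/9 + a/s (k(s, a) = a/s + 40*(-1/36) = a/s - 10/9 = -10/9 + a/s)
k(27, -87)*K(-8) = (-10/9 - 87/27)*((1/2)/(-8)) = (-10/9 - 87*1/27)*((1/2)*(-1/8)) = (-10/9 - 29/9)*(-1/16) = -13/3*(-1/16) = 13/48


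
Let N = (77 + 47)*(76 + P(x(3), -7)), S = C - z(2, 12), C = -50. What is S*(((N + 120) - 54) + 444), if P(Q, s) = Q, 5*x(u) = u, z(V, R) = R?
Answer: -3102604/5 ≈ -6.2052e+5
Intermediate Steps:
x(u) = u/5
S = -62 (S = -50 - 1*12 = -50 - 12 = -62)
N = 47492/5 (N = (77 + 47)*(76 + (⅕)*3) = 124*(76 + ⅗) = 124*(383/5) = 47492/5 ≈ 9498.4)
S*(((N + 120) - 54) + 444) = -62*(((47492/5 + 120) - 54) + 444) = -62*((48092/5 - 54) + 444) = -62*(47822/5 + 444) = -62*50042/5 = -3102604/5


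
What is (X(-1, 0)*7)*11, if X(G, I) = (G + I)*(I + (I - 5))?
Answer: 385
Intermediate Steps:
X(G, I) = (-5 + 2*I)*(G + I) (X(G, I) = (G + I)*(I + (-5 + I)) = (G + I)*(-5 + 2*I) = (-5 + 2*I)*(G + I))
(X(-1, 0)*7)*11 = ((-5*(-1) - 5*0 + 2*0² + 2*(-1)*0)*7)*11 = ((5 + 0 + 2*0 + 0)*7)*11 = ((5 + 0 + 0 + 0)*7)*11 = (5*7)*11 = 35*11 = 385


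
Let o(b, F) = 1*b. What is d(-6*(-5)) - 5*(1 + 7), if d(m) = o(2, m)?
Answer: -38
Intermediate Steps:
o(b, F) = b
d(m) = 2
d(-6*(-5)) - 5*(1 + 7) = 2 - 5*(1 + 7) = 2 - 5*8 = 2 - 1*40 = 2 - 40 = -38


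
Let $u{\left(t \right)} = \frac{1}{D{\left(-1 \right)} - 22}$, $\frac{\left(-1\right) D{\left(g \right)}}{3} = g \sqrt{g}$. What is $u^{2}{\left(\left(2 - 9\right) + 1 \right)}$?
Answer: $\frac{475}{243049} + \frac{132 i}{243049} \approx 0.0019543 + 0.0005431 i$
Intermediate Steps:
$D{\left(g \right)} = - 3 g^{\frac{3}{2}}$ ($D{\left(g \right)} = - 3 g \sqrt{g} = - 3 g^{\frac{3}{2}}$)
$u{\left(t \right)} = \frac{-22 - 3 i}{493}$ ($u{\left(t \right)} = \frac{1}{- 3 \left(-1\right)^{\frac{3}{2}} - 22} = \frac{1}{- 3 \left(- i\right) - 22} = \frac{1}{3 i - 22} = \frac{1}{-22 + 3 i} = \frac{-22 - 3 i}{493}$)
$u^{2}{\left(\left(2 - 9\right) + 1 \right)} = \left(- \frac{22}{493} - \frac{3 i}{493}\right)^{2}$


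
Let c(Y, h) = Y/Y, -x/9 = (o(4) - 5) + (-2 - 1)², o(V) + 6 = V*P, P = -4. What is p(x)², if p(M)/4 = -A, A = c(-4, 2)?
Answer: 16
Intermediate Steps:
o(V) = -6 - 4*V (o(V) = -6 + V*(-4) = -6 - 4*V)
x = 162 (x = -9*(((-6 - 4*4) - 5) + (-2 - 1)²) = -9*(((-6 - 16) - 5) + (-3)²) = -9*((-22 - 5) + 9) = -9*(-27 + 9) = -9*(-18) = 162)
c(Y, h) = 1
A = 1
p(M) = -4 (p(M) = 4*(-1*1) = 4*(-1) = -4)
p(x)² = (-4)² = 16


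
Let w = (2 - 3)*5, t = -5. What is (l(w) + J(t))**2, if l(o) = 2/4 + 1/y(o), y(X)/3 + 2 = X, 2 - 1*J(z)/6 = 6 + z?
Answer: 73441/1764 ≈ 41.633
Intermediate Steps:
J(z) = -24 - 6*z (J(z) = 12 - 6*(6 + z) = 12 + (-36 - 6*z) = -24 - 6*z)
w = -5 (w = -1*5 = -5)
y(X) = -6 + 3*X
l(o) = 1/2 + 1/(-6 + 3*o) (l(o) = 2/4 + 1/(-6 + 3*o) = 2*(1/4) + 1/(-6 + 3*o) = 1/2 + 1/(-6 + 3*o))
(l(w) + J(t))**2 = ((-4 + 3*(-5))/(6*(-2 - 5)) + (-24 - 6*(-5)))**2 = ((1/6)*(-4 - 15)/(-7) + (-24 + 30))**2 = ((1/6)*(-1/7)*(-19) + 6)**2 = (19/42 + 6)**2 = (271/42)**2 = 73441/1764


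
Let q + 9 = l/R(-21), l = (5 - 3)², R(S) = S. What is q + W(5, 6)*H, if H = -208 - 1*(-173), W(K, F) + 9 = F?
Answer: 2012/21 ≈ 95.810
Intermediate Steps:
W(K, F) = -9 + F
l = 4 (l = 2² = 4)
H = -35 (H = -208 + 173 = -35)
q = -193/21 (q = -9 + 4/(-21) = -9 + 4*(-1/21) = -9 - 4/21 = -193/21 ≈ -9.1905)
q + W(5, 6)*H = -193/21 + (-9 + 6)*(-35) = -193/21 - 3*(-35) = -193/21 + 105 = 2012/21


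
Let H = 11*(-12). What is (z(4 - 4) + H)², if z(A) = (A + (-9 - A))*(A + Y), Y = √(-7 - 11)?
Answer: 15966 + 7128*I*√2 ≈ 15966.0 + 10081.0*I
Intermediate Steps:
H = -132
Y = 3*I*√2 (Y = √(-18) = 3*I*√2 ≈ 4.2426*I)
z(A) = -9*A - 27*I*√2 (z(A) = (A + (-9 - A))*(A + 3*I*√2) = -9*(A + 3*I*√2) = -9*A - 27*I*√2)
(z(4 - 4) + H)² = ((-9*(4 - 4) - 27*I*√2) - 132)² = ((-9*0 - 27*I*√2) - 132)² = ((0 - 27*I*√2) - 132)² = (-27*I*√2 - 132)² = (-132 - 27*I*√2)²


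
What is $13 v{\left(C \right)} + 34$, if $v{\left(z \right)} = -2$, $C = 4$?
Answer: $8$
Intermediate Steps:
$13 v{\left(C \right)} + 34 = 13 \left(-2\right) + 34 = -26 + 34 = 8$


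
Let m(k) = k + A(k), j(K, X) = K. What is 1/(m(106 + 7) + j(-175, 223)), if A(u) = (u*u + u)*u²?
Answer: 1/164490196 ≈ 6.0794e-9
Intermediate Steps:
A(u) = u²*(u + u²) (A(u) = (u² + u)*u² = (u + u²)*u² = u²*(u + u²))
m(k) = k + k³*(1 + k)
1/(m(106 + 7) + j(-175, 223)) = 1/(((106 + 7) + (106 + 7)³ + (106 + 7)⁴) - 175) = 1/((113 + 113³ + 113⁴) - 175) = 1/((113 + 1442897 + 163047361) - 175) = 1/(164490371 - 175) = 1/164490196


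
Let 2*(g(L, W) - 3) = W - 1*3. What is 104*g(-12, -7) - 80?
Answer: -288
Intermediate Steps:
g(L, W) = 3/2 + W/2 (g(L, W) = 3 + (W - 1*3)/2 = 3 + (W - 3)/2 = 3 + (-3 + W)/2 = 3 + (-3/2 + W/2) = 3/2 + W/2)
104*g(-12, -7) - 80 = 104*(3/2 + (½)*(-7)) - 80 = 104*(3/2 - 7/2) - 80 = 104*(-2) - 80 = -208 - 80 = -288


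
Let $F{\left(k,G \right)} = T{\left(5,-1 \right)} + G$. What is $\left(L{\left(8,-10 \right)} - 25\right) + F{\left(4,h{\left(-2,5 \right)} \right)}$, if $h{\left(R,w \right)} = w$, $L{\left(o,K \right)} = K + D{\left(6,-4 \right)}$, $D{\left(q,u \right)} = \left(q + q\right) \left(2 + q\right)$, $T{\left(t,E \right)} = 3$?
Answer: $69$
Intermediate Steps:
$D{\left(q,u \right)} = 2 q \left(2 + q\right)$
$L{\left(o,K \right)} = 96 + K$ ($L{\left(o,K \right)} = K + 2 \cdot 6 \left(2 + 6\right) = K + 2 \cdot 6 \cdot 8 = K + 96 = 96 + K$)
$F{\left(k,G \right)} = 3 + G$
$\left(L{\left(8,-10 \right)} - 25\right) + F{\left(4,h{\left(-2,5 \right)} \right)} = \left(\left(96 - 10\right) - 25\right) + \left(3 + 5\right) = \left(86 - 25\right) + 8 = 61 + 8 = 69$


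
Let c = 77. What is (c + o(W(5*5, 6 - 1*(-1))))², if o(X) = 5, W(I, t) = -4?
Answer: 6724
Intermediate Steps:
(c + o(W(5*5, 6 - 1*(-1))))² = (77 + 5)² = 82² = 6724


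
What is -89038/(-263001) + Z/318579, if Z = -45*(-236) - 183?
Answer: 10370192813/27928865193 ≈ 0.37131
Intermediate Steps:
Z = 10437 (Z = 10620 - 183 = 10437)
-89038/(-263001) + Z/318579 = -89038/(-263001) + 10437/318579 = -89038*(-1/263001) + 10437*(1/318579) = 89038/263001 + 3479/106193 = 10370192813/27928865193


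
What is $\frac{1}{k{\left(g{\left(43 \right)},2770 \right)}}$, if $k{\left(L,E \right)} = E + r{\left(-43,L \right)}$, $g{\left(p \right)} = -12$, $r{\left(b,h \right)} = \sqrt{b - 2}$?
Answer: $\frac{554}{1534589} - \frac{3 i \sqrt{5}}{7672945} \approx 0.00036101 - 8.7427 \cdot 10^{-7} i$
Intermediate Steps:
$r{\left(b,h \right)} = \sqrt{-2 + b}$
$k{\left(L,E \right)} = E + 3 i \sqrt{5}$ ($k{\left(L,E \right)} = E + \sqrt{-2 - 43} = E + \sqrt{-45} = E + 3 i \sqrt{5}$)
$\frac{1}{k{\left(g{\left(43 \right)},2770 \right)}} = \frac{1}{2770 + 3 i \sqrt{5}}$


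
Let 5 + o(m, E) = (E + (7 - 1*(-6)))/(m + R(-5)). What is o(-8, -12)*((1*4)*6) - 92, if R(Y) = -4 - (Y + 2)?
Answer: -644/3 ≈ -214.67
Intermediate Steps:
R(Y) = -6 - Y (R(Y) = -4 - (2 + Y) = -4 + (-2 - Y) = -6 - Y)
o(m, E) = -5 + (13 + E)/(-1 + m) (o(m, E) = -5 + (E + (7 - 1*(-6)))/(m + (-6 - 1*(-5))) = -5 + (E + (7 + 6))/(m + (-6 + 5)) = -5 + (E + 13)/(m - 1) = -5 + (13 + E)/(-1 + m))
o(-8, -12)*((1*4)*6) - 92 = ((18 - 12 - 5*(-8))/(-1 - 8))*((1*4)*6) - 92 = ((18 - 12 + 40)/(-9))*(4*6) - 92 = -1/9*46*24 - 92 = -46/9*24 - 92 = -368/3 - 92 = -644/3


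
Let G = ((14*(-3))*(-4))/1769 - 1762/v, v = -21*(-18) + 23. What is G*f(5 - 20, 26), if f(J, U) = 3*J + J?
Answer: 182976600/709369 ≈ 257.94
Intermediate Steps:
f(J, U) = 4*J
v = 401 (v = 378 + 23 = 401)
G = -3049610/709369 (G = ((14*(-3))*(-4))/1769 - 1762/401 = -42*(-4)*(1/1769) - 1762*1/401 = 168*(1/1769) - 1762/401 = 168/1769 - 1762/401 = -3049610/709369 ≈ -4.2990)
G*f(5 - 20, 26) = -12198440*(5 - 20)/709369 = -12198440*(-15)/709369 = -3049610/709369*(-60) = 182976600/709369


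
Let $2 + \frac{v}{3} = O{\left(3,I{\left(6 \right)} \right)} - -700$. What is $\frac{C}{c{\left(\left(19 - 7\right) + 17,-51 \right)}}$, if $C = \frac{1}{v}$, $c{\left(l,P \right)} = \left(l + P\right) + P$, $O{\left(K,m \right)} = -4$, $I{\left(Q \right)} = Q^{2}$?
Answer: $- \frac{1}{151986} \approx -6.5796 \cdot 10^{-6}$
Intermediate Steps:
$v = 2082$ ($v = -6 + 3 \left(-4 - -700\right) = -6 + 3 \left(-4 + 700\right) = -6 + 3 \cdot 696 = -6 + 2088 = 2082$)
$c{\left(l,P \right)} = l + 2 P$ ($c{\left(l,P \right)} = \left(P + l\right) + P = l + 2 P$)
$C = \frac{1}{2082} \approx 0.00048031$
$\frac{C}{c{\left(\left(19 - 7\right) + 17,-51 \right)}} = \frac{1}{2082 \left(\left(\left(19 - 7\right) + 17\right) + 2 \left(-51\right)\right)} = \frac{1}{2082 \left(\left(12 + 17\right) - 102\right)} = \frac{1}{2082 \left(29 - 102\right)} = \frac{1}{2082 \left(-73\right)} = \frac{1}{2082} \left(- \frac{1}{73}\right) = - \frac{1}{151986}$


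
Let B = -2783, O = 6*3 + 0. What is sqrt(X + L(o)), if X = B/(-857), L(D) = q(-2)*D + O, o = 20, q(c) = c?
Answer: I*sqrt(13772847)/857 ≈ 4.3304*I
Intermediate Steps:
O = 18 (O = 18 + 0 = 18)
L(D) = 18 - 2*D (L(D) = -2*D + 18 = 18 - 2*D)
X = 2783/857 (X = -2783/(-857) = -2783*(-1/857) = 2783/857 ≈ 3.2474)
sqrt(X + L(o)) = sqrt(2783/857 + (18 - 2*20)) = sqrt(2783/857 + (18 - 40)) = sqrt(2783/857 - 22) = sqrt(-16071/857) = I*sqrt(13772847)/857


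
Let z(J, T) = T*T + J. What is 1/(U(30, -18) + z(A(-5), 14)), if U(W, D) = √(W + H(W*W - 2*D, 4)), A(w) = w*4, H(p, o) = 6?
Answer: 1/182 ≈ 0.0054945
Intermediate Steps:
A(w) = 4*w
U(W, D) = √(6 + W) (U(W, D) = √(W + 6) = √(6 + W))
z(J, T) = J + T² (z(J, T) = T² + J = J + T²)
1/(U(30, -18) + z(A(-5), 14)) = 1/(√(6 + 30) + (4*(-5) + 14²)) = 1/(√36 + (-20 + 196)) = 1/(6 + 176) = 1/182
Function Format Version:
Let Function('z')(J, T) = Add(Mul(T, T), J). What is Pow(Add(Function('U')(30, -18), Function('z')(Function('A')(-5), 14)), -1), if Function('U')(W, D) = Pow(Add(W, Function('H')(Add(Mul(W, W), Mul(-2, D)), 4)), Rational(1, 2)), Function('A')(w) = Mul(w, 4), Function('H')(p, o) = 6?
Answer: Rational(1, 182) ≈ 0.0054945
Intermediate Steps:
Function('A')(w) = Mul(4, w)
Function('U')(W, D) = Pow(Add(6, W), Rational(1, 2)) (Function('U')(W, D) = Pow(Add(W, 6), Rational(1, 2)) = Pow(Add(6, W), Rational(1, 2)))
Function('z')(J, T) = Add(J, Pow(T, 2)) (Function('z')(J, T) = Add(Pow(T, 2), J) = Add(J, Pow(T, 2)))
Pow(Add(Function('U')(30, -18), Function('z')(Function('A')(-5), 14)), -1) = Pow(Add(Pow(Add(6, 30), Rational(1, 2)), Add(Mul(4, -5), Pow(14, 2))), -1) = Pow(Add(Pow(36, Rational(1, 2)), Add(-20, 196)), -1) = Pow(Add(6, 176), -1) = Pow(182, -1) = Rational(1, 182)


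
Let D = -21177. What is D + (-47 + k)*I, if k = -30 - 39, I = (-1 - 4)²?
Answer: -24077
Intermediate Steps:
I = 25 (I = (-5)² = 25)
k = -69
D + (-47 + k)*I = -21177 + (-47 - 69)*25 = -21177 - 116*25 = -21177 - 2900 = -24077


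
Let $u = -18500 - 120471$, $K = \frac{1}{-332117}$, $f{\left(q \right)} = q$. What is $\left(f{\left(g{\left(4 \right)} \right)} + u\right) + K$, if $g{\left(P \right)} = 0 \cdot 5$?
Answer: $- \frac{46154631608}{332117} \approx -1.3897 \cdot 10^{5}$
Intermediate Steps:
$g{\left(P \right)} = 0$
$K = - \frac{1}{332117} \approx -3.011 \cdot 10^{-6}$
$u = -138971$ ($u = -18500 - 120471 = -138971$)
$\left(f{\left(g{\left(4 \right)} \right)} + u\right) + K = \left(0 - 138971\right) - \frac{1}{332117} = -138971 - \frac{1}{332117} = - \frac{46154631608}{332117}$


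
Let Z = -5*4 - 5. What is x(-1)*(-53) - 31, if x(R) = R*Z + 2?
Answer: -1462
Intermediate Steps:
Z = -25 (Z = -20 - 5 = -25)
x(R) = 2 - 25*R (x(R) = R*(-25) + 2 = -25*R + 2 = 2 - 25*R)
x(-1)*(-53) - 31 = (2 - 25*(-1))*(-53) - 31 = (2 + 25)*(-53) - 31 = 27*(-53) - 31 = -1431 - 31 = -1462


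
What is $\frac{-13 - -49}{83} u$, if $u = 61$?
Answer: $\frac{2196}{83} \approx 26.458$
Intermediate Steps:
$\frac{-13 - -49}{83} u = \frac{-13 - -49}{83} \cdot 61 = \frac{-13 + 49}{83} \cdot 61 = \frac{1}{83} \cdot 36 \cdot 61 = \frac{36}{83} \cdot 61 = \frac{2196}{83}$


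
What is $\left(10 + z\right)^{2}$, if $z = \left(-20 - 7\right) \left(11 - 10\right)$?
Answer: $289$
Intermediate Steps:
$z = -27$ ($z = \left(-27\right) 1 = -27$)
$\left(10 + z\right)^{2} = \left(10 - 27\right)^{2} = \left(-17\right)^{2} = 289$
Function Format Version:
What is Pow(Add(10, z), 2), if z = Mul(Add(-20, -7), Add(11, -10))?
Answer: 289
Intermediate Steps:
z = -27 (z = Mul(-27, 1) = -27)
Pow(Add(10, z), 2) = Pow(Add(10, -27), 2) = Pow(-17, 2) = 289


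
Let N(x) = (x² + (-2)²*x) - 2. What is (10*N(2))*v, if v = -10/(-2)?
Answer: 500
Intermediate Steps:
v = 5 (v = -10*(-½) = 5)
N(x) = -2 + x² + 4*x (N(x) = (x² + 4*x) - 2 = -2 + x² + 4*x)
(10*N(2))*v = (10*(-2 + 2² + 4*2))*5 = (10*(-2 + 4 + 8))*5 = (10*10)*5 = 100*5 = 500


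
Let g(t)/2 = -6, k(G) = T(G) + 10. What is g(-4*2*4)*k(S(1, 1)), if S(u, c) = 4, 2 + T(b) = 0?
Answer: -96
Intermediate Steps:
T(b) = -2 (T(b) = -2 + 0 = -2)
k(G) = 8 (k(G) = -2 + 10 = 8)
g(t) = -12 (g(t) = 2*(-6) = -12)
g(-4*2*4)*k(S(1, 1)) = -12*8 = -96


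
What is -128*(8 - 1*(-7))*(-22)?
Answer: 42240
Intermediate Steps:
-128*(8 - 1*(-7))*(-22) = -128*(8 + 7)*(-22) = -128*15*(-22) = -1920*(-22) = 42240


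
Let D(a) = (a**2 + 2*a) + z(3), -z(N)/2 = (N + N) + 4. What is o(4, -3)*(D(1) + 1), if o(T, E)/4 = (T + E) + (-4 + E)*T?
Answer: 1728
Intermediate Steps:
z(N) = -8 - 4*N (z(N) = -2*((N + N) + 4) = -2*(2*N + 4) = -2*(4 + 2*N) = -8 - 4*N)
D(a) = -20 + a**2 + 2*a (D(a) = (a**2 + 2*a) + (-8 - 4*3) = (a**2 + 2*a) + (-8 - 12) = (a**2 + 2*a) - 20 = -20 + a**2 + 2*a)
o(T, E) = 4*E + 4*T + 4*T*(-4 + E) (o(T, E) = 4*((T + E) + (-4 + E)*T) = 4*((E + T) + T*(-4 + E)) = 4*(E + T + T*(-4 + E)) = 4*E + 4*T + 4*T*(-4 + E))
o(4, -3)*(D(1) + 1) = (-12*4 + 4*(-3) + 4*(-3)*4)*((-20 + 1**2 + 2*1) + 1) = (-48 - 12 - 48)*((-20 + 1 + 2) + 1) = -108*(-17 + 1) = -108*(-16) = 1728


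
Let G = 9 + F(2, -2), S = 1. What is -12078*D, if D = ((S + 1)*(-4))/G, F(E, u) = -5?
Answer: 24156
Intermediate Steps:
G = 4 (G = 9 - 5 = 4)
D = -2 (D = ((1 + 1)*(-4))/4 = (2*(-4))*(1/4) = -8*1/4 = -2)
-12078*D = -12078*(-2) = 24156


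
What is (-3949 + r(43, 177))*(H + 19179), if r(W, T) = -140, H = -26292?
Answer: 29085057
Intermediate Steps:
(-3949 + r(43, 177))*(H + 19179) = (-3949 - 140)*(-26292 + 19179) = -4089*(-7113) = 29085057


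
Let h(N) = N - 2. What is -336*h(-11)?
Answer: 4368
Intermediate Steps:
h(N) = -2 + N
-336*h(-11) = -336*(-2 - 11) = -336*(-13) = 4368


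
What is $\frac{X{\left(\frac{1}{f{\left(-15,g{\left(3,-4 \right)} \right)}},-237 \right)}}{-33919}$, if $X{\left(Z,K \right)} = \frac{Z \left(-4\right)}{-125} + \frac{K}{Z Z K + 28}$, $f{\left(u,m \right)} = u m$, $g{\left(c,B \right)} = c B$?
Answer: $\frac{14397447679}{57681146244375} \approx 0.0002496$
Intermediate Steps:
$g{\left(c,B \right)} = B c$
$f{\left(u,m \right)} = m u$
$X{\left(Z,K \right)} = \frac{4 Z}{125} + \frac{K}{28 + K Z^{2}}$ ($X{\left(Z,K \right)} = - 4 Z \left(- \frac{1}{125}\right) + \frac{K}{Z^{2} K + 28} = \frac{4 Z}{125} + \frac{K}{K Z^{2} + 28} = \frac{4 Z}{125} + \frac{K}{28 + K Z^{2}}$)
$\frac{X{\left(\frac{1}{f{\left(-15,g{\left(3,-4 \right)} \right)}},-237 \right)}}{-33919} = \frac{\frac{1}{125} \frac{1}{28 - 237 \left(\frac{1}{\left(-4\right) 3 \left(-15\right)}\right)^{2}} \left(\frac{112}{\left(-4\right) 3 \left(-15\right)} + 125 \left(-237\right) + 4 \left(-237\right) \left(\frac{1}{\left(-4\right) 3 \left(-15\right)}\right)^{3}\right)}{-33919} = \frac{\frac{112}{\left(-12\right) \left(-15\right)} - 29625 + 4 \left(-237\right) \left(\frac{1}{\left(-12\right) \left(-15\right)}\right)^{3}}{125 \left(28 - 237 \left(\frac{1}{\left(-12\right) \left(-15\right)}\right)^{2}\right)} \left(- \frac{1}{33919}\right) = \frac{\frac{112}{180} - 29625 + 4 \left(-237\right) \left(\frac{1}{180}\right)^{3}}{125 \left(28 - 237 \left(\frac{1}{180}\right)^{2}\right)} \left(- \frac{1}{33919}\right) = \frac{112 \cdot \frac{1}{180} - 29625 + 4 \left(-237\right) \left(\frac{1}{180}\right)^{3}}{125 \left(28 - \frac{237}{32400}\right)} \left(- \frac{1}{33919}\right) = \frac{\frac{28}{45} - 29625 + 4 \left(-237\right) \frac{1}{5832000}}{125 \left(28 - \frac{79}{10800}\right)} \left(- \frac{1}{33919}\right) = \frac{\frac{28}{45} - 29625 - \frac{79}{486000}}{125 \left(28 - \frac{79}{10800}\right)} \left(- \frac{1}{33919}\right) = \frac{1}{125} \frac{1}{\frac{302321}{10800}} \left(- \frac{14397447679}{486000}\right) \left(- \frac{1}{33919}\right) = \frac{1}{125} \cdot \frac{10800}{302321} \left(- \frac{14397447679}{486000}\right) \left(- \frac{1}{33919}\right) = \left(- \frac{14397447679}{1700555625}\right) \left(- \frac{1}{33919}\right) = \frac{14397447679}{57681146244375}$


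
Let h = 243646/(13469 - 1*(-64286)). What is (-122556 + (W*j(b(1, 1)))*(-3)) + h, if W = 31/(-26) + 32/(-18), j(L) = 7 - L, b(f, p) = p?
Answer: -123824236017/1010815 ≈ -1.2250e+5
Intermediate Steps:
W = -695/234 (W = 31*(-1/26) + 32*(-1/18) = -31/26 - 16/9 = -695/234 ≈ -2.9701)
h = 243646/77755 (h = 243646/(13469 + 64286) = 243646/77755 ≈ 3.1335)
(-122556 + (W*j(b(1, 1)))*(-3)) + h = (-122556 - 695*(7 - 1*1)/234*(-3)) + 243646/77755 = (-122556 - 695*(7 - 1)/234*(-3)) + 243646/77755 = (-122556 - 695/234*6*(-3)) + 243646/77755 = (-122556 - 695/39*(-3)) + 243646/77755 = (-122556 + 695/13) + 243646/77755 = -1592533/13 + 243646/77755 = -123824236017/1010815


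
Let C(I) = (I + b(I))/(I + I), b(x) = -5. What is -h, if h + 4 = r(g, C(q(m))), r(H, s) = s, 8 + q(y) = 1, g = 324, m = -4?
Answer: 22/7 ≈ 3.1429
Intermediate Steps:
q(y) = -7 (q(y) = -8 + 1 = -7)
C(I) = (-5 + I)/(2*I) (C(I) = (I - 5)/(I + I) = (-5 + I)/((2*I)) = (-5 + I)*(1/(2*I)) = (-5 + I)/(2*I))
h = -22/7 (h = -4 + (½)*(-5 - 7)/(-7) = -4 + (½)*(-⅐)*(-12) = -4 + 6/7 = -22/7 ≈ -3.1429)
-h = -1*(-22/7) = 22/7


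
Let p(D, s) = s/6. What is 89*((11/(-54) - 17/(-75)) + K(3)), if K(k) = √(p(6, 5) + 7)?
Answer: 2759/1350 + 89*√282/6 ≈ 251.14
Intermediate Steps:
p(D, s) = s/6 (p(D, s) = s*(⅙) = s/6)
K(k) = √282/6 (K(k) = √((⅙)*5 + 7) = √(⅚ + 7) = √(47/6) = √282/6)
89*((11/(-54) - 17/(-75)) + K(3)) = 89*((11/(-54) - 17/(-75)) + √282/6) = 89*((11*(-1/54) - 17*(-1/75)) + √282/6) = 89*((-11/54 + 17/75) + √282/6) = 89*(31/1350 + √282/6) = 2759/1350 + 89*√282/6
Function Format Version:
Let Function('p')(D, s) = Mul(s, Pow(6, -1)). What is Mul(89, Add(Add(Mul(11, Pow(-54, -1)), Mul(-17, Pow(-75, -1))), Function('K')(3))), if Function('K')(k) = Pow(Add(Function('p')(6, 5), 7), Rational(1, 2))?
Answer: Add(Rational(2759, 1350), Mul(Rational(89, 6), Pow(282, Rational(1, 2)))) ≈ 251.14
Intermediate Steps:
Function('p')(D, s) = Mul(Rational(1, 6), s) (Function('p')(D, s) = Mul(s, Rational(1, 6)) = Mul(Rational(1, 6), s))
Function('K')(k) = Mul(Rational(1, 6), Pow(282, Rational(1, 2))) (Function('K')(k) = Pow(Add(Mul(Rational(1, 6), 5), 7), Rational(1, 2)) = Pow(Add(Rational(5, 6), 7), Rational(1, 2)) = Pow(Rational(47, 6), Rational(1, 2)) = Mul(Rational(1, 6), Pow(282, Rational(1, 2))))
Mul(89, Add(Add(Mul(11, Pow(-54, -1)), Mul(-17, Pow(-75, -1))), Function('K')(3))) = Mul(89, Add(Add(Mul(11, Pow(-54, -1)), Mul(-17, Pow(-75, -1))), Mul(Rational(1, 6), Pow(282, Rational(1, 2))))) = Mul(89, Add(Add(Mul(11, Rational(-1, 54)), Mul(-17, Rational(-1, 75))), Mul(Rational(1, 6), Pow(282, Rational(1, 2))))) = Mul(89, Add(Add(Rational(-11, 54), Rational(17, 75)), Mul(Rational(1, 6), Pow(282, Rational(1, 2))))) = Mul(89, Add(Rational(31, 1350), Mul(Rational(1, 6), Pow(282, Rational(1, 2))))) = Add(Rational(2759, 1350), Mul(Rational(89, 6), Pow(282, Rational(1, 2))))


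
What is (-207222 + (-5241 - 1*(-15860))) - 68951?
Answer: -265554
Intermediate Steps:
(-207222 + (-5241 - 1*(-15860))) - 68951 = (-207222 + (-5241 + 15860)) - 68951 = (-207222 + 10619) - 68951 = -196603 - 68951 = -265554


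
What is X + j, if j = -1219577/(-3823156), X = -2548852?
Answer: -9744657597335/3823156 ≈ -2.5489e+6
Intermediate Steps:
j = 1219577/3823156 (j = -1219577*(-1/3823156) = 1219577/3823156 ≈ 0.31900)
X + j = -2548852 + 1219577/3823156 = -9744657597335/3823156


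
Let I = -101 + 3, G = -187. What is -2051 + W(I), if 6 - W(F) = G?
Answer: -1858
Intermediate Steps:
I = -98
W(F) = 193 (W(F) = 6 - 1*(-187) = 6 + 187 = 193)
-2051 + W(I) = -2051 + 193 = -1858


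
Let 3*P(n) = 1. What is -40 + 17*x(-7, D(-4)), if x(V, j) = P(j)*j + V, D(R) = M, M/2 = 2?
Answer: -409/3 ≈ -136.33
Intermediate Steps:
M = 4 (M = 2*2 = 4)
P(n) = ⅓ (P(n) = (⅓)*1 = ⅓)
D(R) = 4
x(V, j) = V + j/3 (x(V, j) = j/3 + V = V + j/3)
-40 + 17*x(-7, D(-4)) = -40 + 17*(-7 + (⅓)*4) = -40 + 17*(-7 + 4/3) = -40 + 17*(-17/3) = -40 - 289/3 = -409/3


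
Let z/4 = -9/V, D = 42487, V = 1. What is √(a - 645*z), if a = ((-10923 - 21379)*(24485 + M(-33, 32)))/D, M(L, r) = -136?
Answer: √8498536187354/42487 ≈ 68.615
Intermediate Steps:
z = -36 (z = 4*(-9/1) = 4*(-9*1) = 4*(-9) = -36)
a = -786521398/42487 (a = ((-10923 - 21379)*(24485 - 136))/42487 = -32302*24349*(1/42487) = -786521398*1/42487 = -786521398/42487 ≈ -18512.)
√(a - 645*z) = √(-786521398/42487 - 645*(-36)) = √(-786521398/42487 + 23220) = √(200026742/42487) = √8498536187354/42487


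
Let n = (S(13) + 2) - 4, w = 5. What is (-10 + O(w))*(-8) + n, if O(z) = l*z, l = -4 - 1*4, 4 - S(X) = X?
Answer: 389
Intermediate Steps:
S(X) = 4 - X
n = -11 (n = ((4 - 1*13) + 2) - 4 = ((4 - 13) + 2) - 4 = (-9 + 2) - 4 = -7 - 4 = -11)
l = -8 (l = -4 - 4 = -8)
O(z) = -8*z
(-10 + O(w))*(-8) + n = (-10 - 8*5)*(-8) - 11 = (-10 - 40)*(-8) - 11 = -50*(-8) - 11 = 400 - 11 = 389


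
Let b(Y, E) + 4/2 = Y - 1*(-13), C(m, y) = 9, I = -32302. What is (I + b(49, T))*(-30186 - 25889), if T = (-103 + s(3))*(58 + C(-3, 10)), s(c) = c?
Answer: 1807970150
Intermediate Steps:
T = -6700 (T = (-103 + 3)*(58 + 9) = -100*67 = -6700)
b(Y, E) = 11 + Y (b(Y, E) = -2 + (Y - 1*(-13)) = -2 + (Y + 13) = -2 + (13 + Y) = 11 + Y)
(I + b(49, T))*(-30186 - 25889) = (-32302 + (11 + 49))*(-30186 - 25889) = (-32302 + 60)*(-56075) = -32242*(-56075) = 1807970150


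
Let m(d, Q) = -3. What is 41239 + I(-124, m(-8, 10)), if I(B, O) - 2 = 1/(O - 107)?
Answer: 4536509/110 ≈ 41241.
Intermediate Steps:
I(B, O) = 2 + 1/(-107 + O) (I(B, O) = 2 + 1/(O - 107) = 2 + 1/(-107 + O))
41239 + I(-124, m(-8, 10)) = 41239 + (-213 + 2*(-3))/(-107 - 3) = 41239 + (-213 - 6)/(-110) = 41239 - 1/110*(-219) = 41239 + 219/110 = 4536509/110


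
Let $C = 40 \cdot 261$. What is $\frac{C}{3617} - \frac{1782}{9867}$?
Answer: $\frac{2926242}{1081483} \approx 2.7058$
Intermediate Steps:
$C = 10440$
$\frac{C}{3617} - \frac{1782}{9867} = \frac{10440}{3617} - \frac{1782}{9867} = 10440 \cdot \frac{1}{3617} - \frac{54}{299} = \frac{10440}{3617} - \frac{54}{299} = \frac{2926242}{1081483}$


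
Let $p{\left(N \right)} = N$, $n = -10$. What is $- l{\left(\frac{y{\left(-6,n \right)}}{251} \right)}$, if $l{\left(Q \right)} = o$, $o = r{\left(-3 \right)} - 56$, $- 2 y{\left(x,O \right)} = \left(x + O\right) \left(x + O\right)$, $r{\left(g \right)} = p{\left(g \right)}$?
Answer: $59$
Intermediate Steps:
$r{\left(g \right)} = g$
$y{\left(x,O \right)} = - \frac{\left(O + x\right)^{2}}{2}$ ($y{\left(x,O \right)} = - \frac{\left(x + O\right) \left(x + O\right)}{2} = - \frac{\left(O + x\right) \left(O + x\right)}{2} = - \frac{\left(O + x\right)^{2}}{2}$)
$o = -59$ ($o = -3 - 56 = -59$)
$l{\left(Q \right)} = -59$
$- l{\left(\frac{y{\left(-6,n \right)}}{251} \right)} = \left(-1\right) \left(-59\right) = 59$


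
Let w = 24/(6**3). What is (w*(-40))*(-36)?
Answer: 160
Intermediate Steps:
w = 1/9 (w = 24/216 = 24*(1/216) = 1/9 ≈ 0.11111)
(w*(-40))*(-36) = ((1/9)*(-40))*(-36) = -40/9*(-36) = 160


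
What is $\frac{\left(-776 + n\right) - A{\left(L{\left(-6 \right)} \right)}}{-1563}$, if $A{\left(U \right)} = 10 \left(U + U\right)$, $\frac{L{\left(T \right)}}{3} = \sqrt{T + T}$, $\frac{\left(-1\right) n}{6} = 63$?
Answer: $\frac{1154}{1563} + \frac{40 i \sqrt{3}}{521} \approx 0.73832 + 0.13298 i$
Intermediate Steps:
$n = -378$ ($n = \left(-6\right) 63 = -378$)
$L{\left(T \right)} = 3 \sqrt{2} \sqrt{T}$ ($L{\left(T \right)} = 3 \sqrt{T + T} = 3 \sqrt{2 T} = 3 \sqrt{2} \sqrt{T}$)
$A{\left(U \right)} = 20 U$ ($A{\left(U \right)} = 10 \cdot 2 U = 20 U$)
$\frac{\left(-776 + n\right) - A{\left(L{\left(-6 \right)} \right)}}{-1563} = \frac{\left(-776 - 378\right) - 20 \cdot 3 \sqrt{2} \sqrt{-6}}{-1563} = \left(-1154 - 20 \cdot 3 \sqrt{2} i \sqrt{6}\right) \left(- \frac{1}{1563}\right) = \left(-1154 - 20 \cdot 6 i \sqrt{3}\right) \left(- \frac{1}{1563}\right) = \left(-1154 - 120 i \sqrt{3}\right) \left(- \frac{1}{1563}\right) = \frac{1154}{1563} + \frac{40 i \sqrt{3}}{521}$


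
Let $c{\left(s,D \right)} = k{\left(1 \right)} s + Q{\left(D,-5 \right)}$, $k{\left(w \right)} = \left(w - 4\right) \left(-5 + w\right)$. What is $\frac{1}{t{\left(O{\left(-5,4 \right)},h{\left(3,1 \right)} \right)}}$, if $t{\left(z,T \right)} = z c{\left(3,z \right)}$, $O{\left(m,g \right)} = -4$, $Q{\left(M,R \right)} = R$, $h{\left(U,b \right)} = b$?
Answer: $- \frac{1}{124} \approx -0.0080645$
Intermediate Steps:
$k{\left(w \right)} = \left(-5 + w\right) \left(-4 + w\right)$ ($k{\left(w \right)} = \left(-4 + w\right) \left(-5 + w\right) = \left(-5 + w\right) \left(-4 + w\right)$)
$c{\left(s,D \right)} = -5 + 12 s$ ($c{\left(s,D \right)} = \left(20 + 1^{2} - 9\right) s - 5 = \left(20 + 1 - 9\right) s - 5 = 12 s - 5 = -5 + 12 s$)
$t{\left(z,T \right)} = 31 z$ ($t{\left(z,T \right)} = z \left(-5 + 12 \cdot 3\right) = z \left(-5 + 36\right) = z 31 = 31 z$)
$\frac{1}{t{\left(O{\left(-5,4 \right)},h{\left(3,1 \right)} \right)}} = \frac{1}{31 \left(-4\right)} = \frac{1}{-124} = - \frac{1}{124}$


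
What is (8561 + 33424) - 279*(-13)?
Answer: 45612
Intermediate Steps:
(8561 + 33424) - 279*(-13) = 41985 + 3627 = 45612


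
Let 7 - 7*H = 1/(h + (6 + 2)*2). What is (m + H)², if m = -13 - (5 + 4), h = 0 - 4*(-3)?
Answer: 16949689/38416 ≈ 441.21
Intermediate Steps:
h = 12 (h = 0 + 12 = 12)
m = -22 (m = -13 - 1*9 = -13 - 9 = -22)
H = 195/196 (H = 1 - 1/(7*(12 + (6 + 2)*2)) = 1 - 1/(7*(12 + 8*2)) = 1 - 1/(7*(12 + 16)) = 1 - ⅐/28 = 1 - ⅐*1/28 = 1 - 1/196 = 195/196 ≈ 0.99490)
(m + H)² = (-22 + 195/196)² = (-4117/196)² = 16949689/38416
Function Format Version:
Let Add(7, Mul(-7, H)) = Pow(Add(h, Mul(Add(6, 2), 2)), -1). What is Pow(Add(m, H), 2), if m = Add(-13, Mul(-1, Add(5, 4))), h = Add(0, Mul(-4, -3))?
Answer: Rational(16949689, 38416) ≈ 441.21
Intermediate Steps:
h = 12 (h = Add(0, 12) = 12)
m = -22 (m = Add(-13, Mul(-1, 9)) = Add(-13, -9) = -22)
H = Rational(195, 196) (H = Add(1, Mul(Rational(-1, 7), Pow(Add(12, Mul(Add(6, 2), 2)), -1))) = Add(1, Mul(Rational(-1, 7), Pow(Add(12, Mul(8, 2)), -1))) = Add(1, Mul(Rational(-1, 7), Pow(Add(12, 16), -1))) = Add(1, Mul(Rational(-1, 7), Pow(28, -1))) = Add(1, Mul(Rational(-1, 7), Rational(1, 28))) = Add(1, Rational(-1, 196)) = Rational(195, 196) ≈ 0.99490)
Pow(Add(m, H), 2) = Pow(Add(-22, Rational(195, 196)), 2) = Pow(Rational(-4117, 196), 2) = Rational(16949689, 38416)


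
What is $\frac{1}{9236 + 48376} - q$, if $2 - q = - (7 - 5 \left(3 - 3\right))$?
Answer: $- \frac{518507}{57612} \approx -9.0$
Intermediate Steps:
$q = 9$ ($q = 2 - - (7 - 5 \left(3 - 3\right)) = 2 - - (7 - 0) = 2 - - (7 + 0) = 2 - \left(-1\right) 7 = 2 - -7 = 2 + 7 = 9$)
$\frac{1}{9236 + 48376} - q = \frac{1}{9236 + 48376} - 9 = \frac{1}{57612} - 9 = - \frac{518507}{57612}$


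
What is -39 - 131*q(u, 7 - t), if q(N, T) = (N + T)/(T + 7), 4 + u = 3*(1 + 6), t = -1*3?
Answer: -4200/17 ≈ -247.06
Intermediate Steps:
t = -3
u = 17 (u = -4 + 3*(1 + 6) = -4 + 3*7 = -4 + 21 = 17)
q(N, T) = (N + T)/(7 + T)
-39 - 131*q(u, 7 - t) = -39 - 131*(17 + (7 - 1*(-3)))/(7 + (7 - 1*(-3))) = -39 - 131*(17 + (7 + 3))/(7 + (7 + 3)) = -39 - 131*(17 + 10)/(7 + 10) = -39 - 131*27/17 = -39 - 3537/17 = -4200/17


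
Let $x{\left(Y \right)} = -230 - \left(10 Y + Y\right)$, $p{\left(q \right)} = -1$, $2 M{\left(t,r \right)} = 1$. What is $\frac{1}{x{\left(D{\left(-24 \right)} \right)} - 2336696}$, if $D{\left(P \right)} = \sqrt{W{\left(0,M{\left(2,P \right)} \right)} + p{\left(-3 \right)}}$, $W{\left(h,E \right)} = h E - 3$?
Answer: $- \frac{1168463}{2730611564980} + \frac{11 i}{2730611564980} \approx -4.2791 \cdot 10^{-7} + 4.0284 \cdot 10^{-12} i$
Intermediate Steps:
$M{\left(t,r \right)} = \frac{1}{2}$ ($M{\left(t,r \right)} = \frac{1}{2} \cdot 1 = \frac{1}{2}$)
$W{\left(h,E \right)} = -3 + E h$ ($W{\left(h,E \right)} = E h - 3 = -3 + E h$)
$D{\left(P \right)} = 2 i$ ($D{\left(P \right)} = \sqrt{\left(-3 + \frac{1}{2} \cdot 0\right) - 1} = \sqrt{\left(-3 + 0\right) - 1} = \sqrt{-3 - 1} = \sqrt{-4} = 2 i$)
$x{\left(Y \right)} = -230 - 11 Y$
$\frac{1}{x{\left(D{\left(-24 \right)} \right)} - 2336696} = \frac{1}{\left(-230 - 11 \cdot 2 i\right) - 2336696} = \frac{1}{\left(-230 - 22 i\right) - 2336696} = \frac{1}{-2336926 - 22 i} = \frac{-2336926 + 22 i}{5461223129960}$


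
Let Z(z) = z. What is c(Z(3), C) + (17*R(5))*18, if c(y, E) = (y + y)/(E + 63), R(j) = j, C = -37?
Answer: 19893/13 ≈ 1530.2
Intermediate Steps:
c(y, E) = 2*y/(63 + E) (c(y, E) = (2*y)/(63 + E) = 2*y/(63 + E))
c(Z(3), C) + (17*R(5))*18 = 2*3/(63 - 37) + (17*5)*18 = 2*3/26 + 85*18 = 2*3*(1/26) + 1530 = 3/13 + 1530 = 19893/13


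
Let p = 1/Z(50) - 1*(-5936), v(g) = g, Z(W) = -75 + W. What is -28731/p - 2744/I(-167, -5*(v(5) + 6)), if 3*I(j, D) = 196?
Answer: -6951033/148399 ≈ -46.840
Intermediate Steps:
I(j, D) = 196/3 (I(j, D) = (1/3)*196 = 196/3)
p = 148399/25 (p = 1/(-75 + 50) - 1*(-5936) = 1/(-25) + 5936 = -1/25 + 5936 = 148399/25 ≈ 5936.0)
-28731/p - 2744/I(-167, -5*(v(5) + 6)) = -28731/148399/25 - 2744/196/3 = -28731*25/148399 - 2744*3/196 = -718275/148399 - 42 = -6951033/148399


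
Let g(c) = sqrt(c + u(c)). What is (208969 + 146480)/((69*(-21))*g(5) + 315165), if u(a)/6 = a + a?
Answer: 2489446313/2204277848 + 57227289*sqrt(65)/11021389240 ≈ 1.1712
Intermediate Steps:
u(a) = 12*a (u(a) = 6*(a + a) = 6*(2*a) = 12*a)
g(c) = sqrt(13)*sqrt(c) (g(c) = sqrt(c + 12*c) = sqrt(13*c) = sqrt(13)*sqrt(c))
(208969 + 146480)/((69*(-21))*g(5) + 315165) = (208969 + 146480)/((69*(-21))*(sqrt(13)*sqrt(5)) + 315165) = 355449/(-1449*sqrt(65) + 315165) = 355449/(315165 - 1449*sqrt(65))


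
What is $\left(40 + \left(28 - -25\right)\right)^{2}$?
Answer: $8649$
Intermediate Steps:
$\left(40 + \left(28 - -25\right)\right)^{2} = \left(40 + \left(28 + 25\right)\right)^{2} = \left(40 + 53\right)^{2} = 93^{2} = 8649$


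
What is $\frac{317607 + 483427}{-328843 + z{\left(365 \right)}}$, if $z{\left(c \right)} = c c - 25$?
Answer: $- \frac{801034}{195643} \approx -4.0944$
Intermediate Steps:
$z{\left(c \right)} = -25 + c^{2}$ ($z{\left(c \right)} = c^{2} - 25 = -25 + c^{2}$)
$\frac{317607 + 483427}{-328843 + z{\left(365 \right)}} = \frac{317607 + 483427}{-328843 - \left(25 - 365^{2}\right)} = \frac{801034}{-328843 + \left(-25 + 133225\right)} = \frac{801034}{-328843 + 133200} = \frac{801034}{-195643} = 801034 \left(- \frac{1}{195643}\right) = - \frac{801034}{195643}$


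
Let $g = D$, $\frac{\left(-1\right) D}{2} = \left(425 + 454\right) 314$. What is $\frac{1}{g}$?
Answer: $- \frac{1}{552012} \approx -1.8116 \cdot 10^{-6}$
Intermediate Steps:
$D = -552012$ ($D = - 2 \left(425 + 454\right) 314 = - 2 \cdot 879 \cdot 314 = \left(-2\right) 276006 = -552012$)
$g = -552012$
$\frac{1}{g} = \frac{1}{-552012} = - \frac{1}{552012}$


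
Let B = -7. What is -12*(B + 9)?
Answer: -24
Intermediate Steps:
-12*(B + 9) = -12*(-7 + 9) = -12*2 = -24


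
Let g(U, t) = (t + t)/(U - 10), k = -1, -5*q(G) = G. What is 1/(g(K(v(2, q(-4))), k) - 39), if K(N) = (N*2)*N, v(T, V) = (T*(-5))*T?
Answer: -395/15406 ≈ -0.025639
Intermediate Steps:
q(G) = -G/5
v(T, V) = -5*T**2 (v(T, V) = (-5*T)*T = -5*T**2)
K(N) = 2*N**2 (K(N) = (2*N)*N = 2*N**2)
g(U, t) = 2*t/(-10 + U) (g(U, t) = (2*t)/(-10 + U) = 2*t/(-10 + U))
1/(g(K(v(2, q(-4))), k) - 39) = 1/(2*(-1)/(-10 + 2*(-5*2**2)**2) - 39) = 1/(2*(-1)/(-10 + 2*(-5*4)**2) - 39) = 1/(2*(-1)/(-10 + 2*(-20)**2) - 39) = 1/(2*(-1)/(-10 + 2*400) - 39) = 1/(2*(-1)/(-10 + 800) - 39) = 1/(2*(-1)/790 - 39) = 1/(2*(-1)*(1/790) - 39) = 1/(-1/395 - 39) = 1/(-15406/395) = -395/15406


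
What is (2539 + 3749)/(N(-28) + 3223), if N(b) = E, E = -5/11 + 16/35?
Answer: 302610/155107 ≈ 1.9510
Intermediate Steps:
E = 1/385 (E = -5*1/11 + 16*(1/35) = -5/11 + 16/35 = 1/385 ≈ 0.0025974)
N(b) = 1/385
(2539 + 3749)/(N(-28) + 3223) = (2539 + 3749)/(1/385 + 3223) = 6288/(1240856/385) = 6288*(385/1240856) = 302610/155107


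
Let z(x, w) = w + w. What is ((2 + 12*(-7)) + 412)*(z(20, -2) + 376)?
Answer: 122760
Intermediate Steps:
z(x, w) = 2*w
((2 + 12*(-7)) + 412)*(z(20, -2) + 376) = ((2 + 12*(-7)) + 412)*(2*(-2) + 376) = ((2 - 84) + 412)*(-4 + 376) = (-82 + 412)*372 = 330*372 = 122760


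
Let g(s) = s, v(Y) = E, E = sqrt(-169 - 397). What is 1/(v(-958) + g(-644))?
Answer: -322/207651 - I*sqrt(566)/415302 ≈ -0.0015507 - 5.7285e-5*I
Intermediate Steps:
E = I*sqrt(566) (E = sqrt(-566) = I*sqrt(566) ≈ 23.791*I)
v(Y) = I*sqrt(566)
1/(v(-958) + g(-644)) = 1/(I*sqrt(566) - 644) = 1/(-644 + I*sqrt(566))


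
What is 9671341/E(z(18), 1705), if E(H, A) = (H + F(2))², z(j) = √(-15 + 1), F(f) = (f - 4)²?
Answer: 9671341/(4 + I*√14)² ≈ 21492.0 - 3.2166e+5*I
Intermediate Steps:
F(f) = (-4 + f)²
z(j) = I*√14 (z(j) = √(-14) = I*√14)
E(H, A) = (4 + H)² (E(H, A) = (H + (-4 + 2)²)² = (H + (-2)²)² = (H + 4)² = (4 + H)²)
9671341/E(z(18), 1705) = 9671341/((4 + I*√14)²) = 9671341/(4 + I*√14)²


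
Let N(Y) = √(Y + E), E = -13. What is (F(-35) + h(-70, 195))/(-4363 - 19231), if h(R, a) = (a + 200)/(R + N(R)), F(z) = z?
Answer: 805/468402 + 395*I*√83/117568902 ≈ 0.0017186 + 3.0609e-5*I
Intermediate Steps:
N(Y) = √(-13 + Y) (N(Y) = √(Y - 13) = √(-13 + Y))
h(R, a) = (200 + a)/(R + √(-13 + R)) (h(R, a) = (a + 200)/(R + √(-13 + R)) = (200 + a)/(R + √(-13 + R)))
(F(-35) + h(-70, 195))/(-4363 - 19231) = (-35 + (200 + 195)/(-70 + √(-13 - 70)))/(-4363 - 19231) = (-35 + 395/(-70 + √(-83)))/(-23594) = (-35 + 395/(-70 + I*√83))*(-1/23594) = 35/23594 - 395/(23594*(-70 + I*√83))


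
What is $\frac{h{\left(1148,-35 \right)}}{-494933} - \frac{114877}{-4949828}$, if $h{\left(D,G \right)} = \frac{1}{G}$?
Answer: $\frac{1989979588263}{85744162753340} \approx 0.023208$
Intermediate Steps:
$\frac{h{\left(1148,-35 \right)}}{-494933} - \frac{114877}{-4949828} = \frac{1}{\left(-35\right) \left(-494933\right)} - \frac{114877}{-4949828} = \left(- \frac{1}{35}\right) \left(- \frac{1}{494933}\right) - - \frac{114877}{4949828} = \frac{1}{17322655} + \frac{114877}{4949828} = \frac{1989979588263}{85744162753340}$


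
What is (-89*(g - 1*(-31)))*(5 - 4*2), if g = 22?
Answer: 14151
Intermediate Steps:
(-89*(g - 1*(-31)))*(5 - 4*2) = (-89*(22 - 1*(-31)))*(5 - 4*2) = (-89*(22 + 31))*(5 - 8) = -89*53*(-3) = -4717*(-3) = 14151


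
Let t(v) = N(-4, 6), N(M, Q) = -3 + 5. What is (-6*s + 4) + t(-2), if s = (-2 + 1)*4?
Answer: 30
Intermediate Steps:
N(M, Q) = 2
s = -4 (s = -1*4 = -4)
t(v) = 2
(-6*s + 4) + t(-2) = (-6*(-4) + 4) + 2 = (24 + 4) + 2 = 28 + 2 = 30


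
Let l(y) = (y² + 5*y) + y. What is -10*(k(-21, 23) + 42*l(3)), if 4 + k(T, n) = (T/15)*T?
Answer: -11594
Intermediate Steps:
k(T, n) = -4 + T²/15 (k(T, n) = -4 + (T/15)*T = -4 + T²/15)
l(y) = y² + 6*y
-10*(k(-21, 23) + 42*l(3)) = -10*((-4 + (1/15)*(-21)²) + 42*(3*(6 + 3))) = -10*((-4 + (1/15)*441) + 42*(3*9)) = -10*((-4 + 147/5) + 42*27) = -10*(127/5 + 1134) = -10*5797/5 = -11594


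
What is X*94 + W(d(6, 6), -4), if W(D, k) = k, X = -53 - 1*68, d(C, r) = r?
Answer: -11378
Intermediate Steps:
X = -121 (X = -53 - 68 = -121)
X*94 + W(d(6, 6), -4) = -121*94 - 4 = -11374 - 4 = -11378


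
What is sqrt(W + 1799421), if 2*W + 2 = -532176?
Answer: 2*sqrt(383333) ≈ 1238.3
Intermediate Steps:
W = -266089 (W = -1 + (1/2)*(-532176) = -1 - 266088 = -266089)
sqrt(W + 1799421) = sqrt(-266089 + 1799421) = sqrt(1533332) = 2*sqrt(383333)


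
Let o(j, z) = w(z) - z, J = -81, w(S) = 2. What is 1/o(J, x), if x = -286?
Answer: 1/288 ≈ 0.0034722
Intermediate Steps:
o(j, z) = 2 - z
1/o(J, x) = 1/(2 - 1*(-286)) = 1/(2 + 286) = 1/288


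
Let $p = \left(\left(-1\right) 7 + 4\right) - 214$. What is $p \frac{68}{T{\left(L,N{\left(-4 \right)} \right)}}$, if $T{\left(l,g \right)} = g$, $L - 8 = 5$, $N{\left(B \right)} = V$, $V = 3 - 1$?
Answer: $-7378$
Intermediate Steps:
$V = 2$
$N{\left(B \right)} = 2$
$L = 13$ ($L = 8 + 5 = 13$)
$p = -217$ ($p = \left(-7 + 4\right) - 214 = -3 - 214 = -217$)
$p \frac{68}{T{\left(L,N{\left(-4 \right)} \right)}} = - 217 \cdot \frac{68}{2} = - 217 \cdot 68 \cdot \frac{1}{2} = \left(-217\right) 34 = -7378$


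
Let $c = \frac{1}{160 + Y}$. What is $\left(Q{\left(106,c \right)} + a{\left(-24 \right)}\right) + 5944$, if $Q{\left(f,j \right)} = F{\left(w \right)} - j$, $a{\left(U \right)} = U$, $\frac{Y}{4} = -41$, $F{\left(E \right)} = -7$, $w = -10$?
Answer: $\frac{23653}{4} \approx 5913.3$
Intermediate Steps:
$Y = -164$ ($Y = 4 \left(-41\right) = -164$)
$c = - \frac{1}{4}$ ($c = \frac{1}{160 - 164} = \frac{1}{-4} = - \frac{1}{4} \approx -0.25$)
$Q{\left(f,j \right)} = -7 - j$
$\left(Q{\left(106,c \right)} + a{\left(-24 \right)}\right) + 5944 = \left(\left(-7 - - \frac{1}{4}\right) - 24\right) + 5944 = \left(\left(-7 + \frac{1}{4}\right) - 24\right) + 5944 = \left(- \frac{27}{4} - 24\right) + 5944 = - \frac{123}{4} + 5944 = \frac{23653}{4}$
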